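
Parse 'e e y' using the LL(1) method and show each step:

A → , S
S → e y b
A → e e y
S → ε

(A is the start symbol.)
LL(1) parsing maintains a stack (initially the start symbol over $) and the input. At each step: if the stack top is a terminal, match it against the current input token; if it is a non-terminal N, replace it with the RHS of M[N, lookahead] (the unique production whose predict set contains the lookahead).

Stack is shown with the top on the left.

Stack    Input    Action
------------------------
A $      e e y $  output A → e e y
e e y $  e e y $  match 'e'
e y $    e y $    match 'e'
y $      y $      match 'y'
$        $        accept

The string is accepted.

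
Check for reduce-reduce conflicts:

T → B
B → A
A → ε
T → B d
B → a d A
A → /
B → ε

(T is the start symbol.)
Yes — I0: [A → .] vs [B → .]

A reduce-reduce conflict occurs when an LR(0) state has two complete items [A → α .] and [B → β .] — both call for a reduction, and with no lookahead the parser cannot choose between them.

Augment with T' → T and build the canonical LR(0) collection (I0 = CLOSURE({[T' → . T]}), then GOTO on every symbol after a dot until no new states appear). It has 9 states:
  I0: { [A → . /], [A → .], [B → . A], [B → . a d A], [B → .], [T → . B d], [T → . B], [T' → . T] }  — shift, 2 reduces
  I1: { [A → / .] }  — reduce
  I2: { [B → A .] }  — reduce
  I3: { [T → B . d], [T → B .] }  — shift, reduce
  I4: { [T' → T .] }  — accept
  I5: { [B → a . d A] }  — shift
  I6: { [A → . /], [A → .], [B → a d . A] }  — shift, reduce
  I7: { [B → a d A .] }  — reduce
  I8: { [T → B d .] }  — reduce

I0 contains complete items [A → .], [B → .] — reduce-reduce conflict.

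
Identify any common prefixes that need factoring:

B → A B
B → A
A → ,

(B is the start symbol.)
Left-factoring is needed when two productions for the same non-terminal
share a common prefix on the right-hand side.

Productions for B:
  B → A B
  B → A

Found common prefix 'A' in productions for B

Answer: Yes, B has productions with common prefix 'A'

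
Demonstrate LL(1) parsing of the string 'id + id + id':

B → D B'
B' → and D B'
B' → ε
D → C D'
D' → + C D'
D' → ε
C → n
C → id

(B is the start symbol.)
Stack is shown with the top on the left.

Stack        Input           Action
-----------------------------------
B $          id + id + id $  output B → D B'
D B' $       id + id + id $  output D → C D'
C D' B' $    id + id + id $  output C → id
id D' B' $   id + id + id $  match 'id'
D' B' $      + id + id $     output D' → + C D'
+ C D' B' $  + id + id $     match '+'
C D' B' $    id + id $       output C → id
id D' B' $   id + id $       match 'id'
D' B' $      + id $          output D' → + C D'
+ C D' B' $  + id $          match '+'
C D' B' $    id $            output C → id
id D' B' $   id $            match 'id'
D' B' $      $               output D' → ε
B' $         $               output B' → ε
$            $               accept

The string is accepted.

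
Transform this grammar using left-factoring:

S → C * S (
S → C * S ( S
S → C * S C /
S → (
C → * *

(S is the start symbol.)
Left-factoring transforms A → αβ₁ | αβ₂ into A → αA' and A' → β₁ | β₂
(α is the longest common prefix among the alternatives). Repeat until
no nonterminal has two alternatives with a common prefix.

Round 1: S has alternatives sharing prefix 'C * S'. Introduce S': S → C * S S'
  Add: S' → (
  Add: S' → ( S
  Add: S' → C /

Round 2: S' has alternatives sharing prefix '('. Introduce S'': S' → ( S''
  Add: S'' → ε
  Add: S'' → S

No remaining common prefixes — done.

Resulting grammar:
S → C * S S'
S' → ( S''
S'' → ε
S'' → S
S' → C /
S → (
C → * *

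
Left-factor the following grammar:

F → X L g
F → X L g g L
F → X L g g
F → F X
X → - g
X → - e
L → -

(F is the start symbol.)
Left-factoring transforms A → αβ₁ | αβ₂ into A → αA' and A' → β₁ | β₂
(α is the longest common prefix among the alternatives). Repeat until
no nonterminal has two alternatives with a common prefix.

Round 1: F has alternatives sharing prefix 'X L g'. Introduce F': F → X L g F'
  Add: F' → ε
  Add: F' → g L
  Add: F' → g

Round 2: F' has alternatives sharing prefix 'g'. Introduce F'': F' → g F''
  Add: F'' → L
  Add: F'' → ε

Round 3: X has alternatives sharing prefix '-'. Introduce X': X → - X'
  Add: X' → g
  Add: X' → e

No remaining common prefixes — done.

Resulting grammar:
F → X L g F'
F' → ε
F' → g F''
F'' → L
F'' → ε
F → F X
X → - X'
X' → g
X' → e
L → -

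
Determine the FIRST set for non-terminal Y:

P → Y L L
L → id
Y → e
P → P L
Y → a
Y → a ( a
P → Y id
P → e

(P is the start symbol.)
To compute FIRST(Y), examine every production with Y on the left-hand side, reading each right-hand side left to right until a non-nullable symbol is reached.

From Y → e:
  - e is a terminal: add 'e' and stop
From Y → a:
  - a is a terminal: add 'a' and stop
From Y → a ( a:
  - a is a terminal: add 'a' and stop

Collecting: FIRST(Y) = { 'a', 'e' }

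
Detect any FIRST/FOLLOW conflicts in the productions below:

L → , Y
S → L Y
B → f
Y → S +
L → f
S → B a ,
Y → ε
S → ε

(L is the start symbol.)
A FIRST/FOLLOW conflict occurs when a non-terminal N has a nullable alternative N → β (β ⇒* ε) and another alternative N → α with FIRST(α) ∩ FOLLOW(N) ≠ ∅: on such a lookahead the parser cannot decide between expanding α and letting N vanish via β.

Nullable non-terminals: S, Y.
FIRST sets used below: FIRST(L) = { ',', 'f' }, FIRST(B) = { 'f' }, FIRST(S) = { ',', 'f', ε }

S: nullable alternative(s) S → ε; FOLLOW(S) = { '+' }
  S → L Y: FIRST \ {ε} = { ',', 'f' } — disjoint from FOLLOW(S)
  S → B a ,: FIRST \ {ε} = { 'f' } — disjoint from FOLLOW(S)
  S → ε: FIRST \ {ε} = { } — this is the only nullable alternative, skip

Y: nullable alternative(s) Y → ε; FOLLOW(Y) = { $, '+', ',', 'f' }
  Y → S +: FIRST \ {ε} = { '+', ',', 'f' } — overlaps FOLLOW(Y) on { '+', ',', 'f' }: CONFLICT
  Y → ε: FIRST \ {ε} = { } — this is the only nullable alternative, skip

B, L have no nullable alternative, so no FIRST/FOLLOW check is needed there.

So the grammar has 1 FIRST/FOLLOW conflict (marked CONFLICT above).

Answer: Yes. Y → S '+' with FOLLOW(Y) on { '+', ',', 'f' }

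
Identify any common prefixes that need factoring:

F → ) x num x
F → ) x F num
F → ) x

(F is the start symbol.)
Left-factoring is needed when two productions for the same non-terminal
share a common prefix on the right-hand side.

Productions for F:
  F → ) x num x
  F → ) x F num
  F → ) x

Found common prefix ') x' in productions for F

Answer: Yes, F has productions with common prefix ') x'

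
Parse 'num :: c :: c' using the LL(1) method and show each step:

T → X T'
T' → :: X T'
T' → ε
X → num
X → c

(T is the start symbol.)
LL(1) parsing maintains a stack (initially the start symbol over $) and the input. At each step: if the stack top is a terminal, match it against the current input token; if it is a non-terminal N, replace it with the RHS of M[N, lookahead] (the unique production whose predict set contains the lookahead).

Stack is shown with the top on the left.

Stack      Input            Action
----------------------------------
T $        num :: c :: c $  output T → X T'
X T' $     num :: c :: c $  output X → num
num T' $   num :: c :: c $  match 'num'
T' $       :: c :: c $      output T' → :: X T'
:: X T' $  :: c :: c $      match '::'
X T' $     c :: c $         output X → c
c T' $     c :: c $         match 'c'
T' $       :: c $           output T' → :: X T'
:: X T' $  :: c $           match '::'
X T' $     c $              output X → c
c T' $     c $              match 'c'
T' $       $                output T' → ε
$          $                accept

The string is accepted.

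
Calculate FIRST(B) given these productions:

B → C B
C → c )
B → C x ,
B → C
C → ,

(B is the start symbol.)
{ ',', 'c' }

FIRST sets of the other non-terminals involved (by the same procedure, iterated to a fixed point):
  FIRST(C) = { ',', 'c' }

From B → C B:
  - C is a non-terminal: add FIRST(C) \ {ε} = { ',', 'c' }
    C is not nullable, so stop
From B → C x ,:
  - C is a non-terminal: add FIRST(C) \ {ε} = { ',', 'c' }
    C is not nullable, so stop
From B → C:
  - C is a non-terminal: add FIRST(C) \ {ε} = { ',', 'c' }
    C is not nullable, so stop

Collecting: FIRST(B) = { ',', 'c' }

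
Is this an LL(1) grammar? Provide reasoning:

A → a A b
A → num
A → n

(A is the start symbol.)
For A:
  PREDICT(A → a A b) = { 'a' }
  PREDICT(A → num) = { 'num' }
  PREDICT(A → n) = { 'n' }

All predict sets are disjoint. The grammar IS LL(1).

Answer: Yes, the grammar is LL(1).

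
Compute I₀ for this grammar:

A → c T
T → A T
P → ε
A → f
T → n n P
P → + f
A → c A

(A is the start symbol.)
First, augment the grammar with A' → A
I₀ = CLOSURE({ [A' → . A] }):
  [A' → . A] has the dot before A: add [A → . c T], [A → . f], [A → . c A]
No further items can be added.

I₀ = { [A → . c A], [A → . c T], [A → . f], [A' → . A] }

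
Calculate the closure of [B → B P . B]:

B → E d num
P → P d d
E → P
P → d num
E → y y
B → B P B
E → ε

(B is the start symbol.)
{ [B → . B P B], [B → . E d num], [B → B P . B], [E → . P], [E → . y y], [E → .], [P → . P d d], [P → . d num] }

Start with: [B → B P . B]
  [B → B P . B] has the dot before B: add [B → . E d num], [B → . B P B]
  [B → . E d num] has the dot before E: add [E → . P], [E → . y y], [E → .]
  [E → . P] has the dot before P: add [P → . P d d], [P → . d num]
No further items can be added.

CLOSURE = { [B → . B P B], [B → . E d num], [B → B P . B], [E → . P], [E → . y y], [E → .], [P → . P d d], [P → . d num] }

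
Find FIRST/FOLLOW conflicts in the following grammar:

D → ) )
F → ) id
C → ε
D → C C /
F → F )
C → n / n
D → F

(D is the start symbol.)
A FIRST/FOLLOW conflict occurs when a non-terminal N has a nullable alternative N → β (β ⇒* ε) and another alternative N → α with FIRST(α) ∩ FOLLOW(N) ≠ ∅: on such a lookahead the parser cannot decide between expanding α and letting N vanish via β.

Nullable non-terminals: C.

C: nullable alternative(s) C → ε; FOLLOW(C) = { '/', 'n' }
  C → ε: FIRST \ {ε} = { } — this is the only nullable alternative, skip
  C → n / n: FIRST \ {ε} = { 'n' } — overlaps FOLLOW(C) on { 'n' }: CONFLICT

D, F have no nullable alternative, so no FIRST/FOLLOW check is needed there.

So the grammar has 1 FIRST/FOLLOW conflict (marked CONFLICT above).

Answer: Yes. C → n '/' n with FOLLOW(C) on { 'n' }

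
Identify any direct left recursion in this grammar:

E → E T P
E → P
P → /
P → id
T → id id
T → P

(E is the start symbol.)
Direct left recursion occurs when N → N α for some non-terminal N (the right-hand side begins with the left-hand side itself).

E → E T P: LEFT RECURSIVE (starts with E)
E → P: starts with P
P → /: starts with '/'
P → id: starts with id
T → id id: starts with id
T → P: starts with P

The grammar has direct left recursion on: E.

Answer: Yes, E is left-recursive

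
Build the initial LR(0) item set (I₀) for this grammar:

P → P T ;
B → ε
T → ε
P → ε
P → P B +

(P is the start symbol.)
First, augment the grammar with P' → P
I₀ = CLOSURE({ [P' → . P] }):
  [P' → . P] has the dot before P: add [P → . P T ;], [P → .], [P → . P B +]
No further items can be added.

I₀ = { [P → . P B +], [P → . P T ;], [P → .], [P' → . P] }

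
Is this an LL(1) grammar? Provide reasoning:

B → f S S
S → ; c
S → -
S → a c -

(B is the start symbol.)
A grammar is LL(1) if for each non-terminal N with multiple productions, the predict sets of those productions are pairwise disjoint, where PREDICT(N → α) = (FIRST(α) \ {ε}) ∪ (FOLLOW(N) if α ⇒* ε).

For S:
  PREDICT(S → ';' c) = { ';' }
  PREDICT(S → '-') = { '-' }
  PREDICT(S → a c '-') = { 'a' }
B has a single production, so nothing to check there.

All predict sets are disjoint. The grammar IS LL(1).

Answer: Yes, the grammar is LL(1).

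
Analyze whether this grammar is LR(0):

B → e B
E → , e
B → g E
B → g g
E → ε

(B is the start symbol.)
A grammar is LR(0) if no state in the canonical LR(0) collection has:
  - both a shift item (dot before a terminal) and a complete item (shift-reduce conflict), or
  - two or more complete items (reduce-reduce conflict; the accept item [B' → B .] counts as a complete item here).

Augment with B' → B and build the canonical LR(0) collection (I0 = CLOSURE({[B' → . B]}), then GOTO on every symbol after a dot until no new states appear). It has 9 states:
  I0: { [B → . e B], [B → . g E], [B → . g g], [B' → . B] }  — shift
  I1: { [B' → B .] }  — accept
  I2: { [B → . e B], [B → . g E], [B → . g g], [B → e . B] }  — shift
  I3: { [B → g . E], [B → g . g], [E → . , e], [E → .] }  — shift, reduce
  I4: { [E → , . e] }  — shift
  I5: { [B → g E .] }  — reduce
  I6: { [B → g g .] }  — reduce
  I7: { [E → , e .] }  — reduce
  I8: { [B → e B .] }  — reduce

Conflict in state I3:
  Shift-reduce conflict between [E → .] and [B → g . g]
So the grammar is NOT LR(0).

Answer: No. Shift-reduce conflict between [E → .] and [B → g . g]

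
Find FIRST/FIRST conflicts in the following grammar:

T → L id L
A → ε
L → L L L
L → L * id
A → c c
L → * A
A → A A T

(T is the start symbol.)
A FIRST/FIRST conflict occurs when two productions N → α and N → β for the same non-terminal have FIRST(α) ∩ FIRST(β) ≠ ∅ (with ε ∈ FIRST of a nullable right-hand side, so two nullable alternatives also conflict).

FIRST sets of the non-terminals at (or reachable through a nullable prefix from) the front of some alternative:
  FIRST(A) = { '*', 'c', ε }
  FIRST(T) = { '*' }
  FIRST(L) = { '*' }

Productions for A:
  A → ε: FIRST = { ε }
  A → c c: FIRST = { 'c' }
  A → A A T: FIRST = { '*', 'c' }
Productions for L:
  L → L L L: FIRST = { '*' }
  L → L * id: FIRST = { '*' }
  L → * A: FIRST = { '*' }
T has only one production, so no FIRST/FIRST conflict is possible there.

Conflict for A: A → c c and A → A A T
  Overlap: { 'c' }
Conflict for L: L → L L L and L → L * id
  Overlap: { '*' }
Conflict for L: L → L L L and L → * A
  Overlap: { '*' }
Conflict for L: L → L * id and L → * A
  Overlap: { '*' }

Answer: Yes. A → c c / A → A A T on { 'c' }; L → L L L / L → L '*' id on { '*' }; L → L L L / L → '*' A on { '*' }; L → L '*' id / L → '*' A on { '*' }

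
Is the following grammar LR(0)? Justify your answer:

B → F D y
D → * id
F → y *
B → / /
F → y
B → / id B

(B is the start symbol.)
No. Shift-reduce conflict between [F → y .] and [F → y . *]

A grammar is LR(0) if no state in the canonical LR(0) collection has:
  - both a shift item (dot before a terminal) and a complete item (shift-reduce conflict), or
  - two or more complete items (reduce-reduce conflict; the accept item [B' → B .] counts as a complete item here).

Augment with B' → B and build the canonical LR(0) collection (I0 = CLOSURE({[B' → . B]}), then GOTO on every symbol after a dot until no new states appear). It has 13 states:
  I0: { [B → . / /], [B → . / id B], [B → . F D y], [B' → . B], [F → . y *], [F → . y] }  — shift
  I1: { [B → / . /], [B → / . id B] }  — shift
  I2: { [B' → B .] }  — accept
  I3: { [B → F . D y], [D → . * id] }  — shift
  I4: { [F → y . *], [F → y .] }  — shift, reduce
  I5: { [F → y * .] }  — reduce
  I6: { [D → * . id] }  — shift
  I7: { [B → F D . y] }  — shift
  I8: { [B → F D y .] }  — reduce
  I9: { [D → * id .] }  — reduce
  I10: { [B → / / .] }  — reduce
  I11: { [B → . / /], [B → . / id B], [B → . F D y], [B → / id . B], [F → . y *], [F → . y] }  — shift
  I12: { [B → / id B .] }  — reduce

Conflict in state I4:
  Shift-reduce conflict between [F → y .] and [F → y . *]
So the grammar is NOT LR(0).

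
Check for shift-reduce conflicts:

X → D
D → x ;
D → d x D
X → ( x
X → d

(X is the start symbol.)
Yes — I4: [X → d .] vs [D → d . x D]

A shift-reduce conflict occurs when an LR(0) state has both:
  - a complete (reduce) item [A → α .] (dot at the end), and
  - a shift item [B → β . c γ] (dot before a terminal).

Augment with X' → X and build the canonical LR(0) collection (I0 = CLOSURE({[X' → . X]}), then GOTO on every symbol after a dot until no new states appear). It has 11 states:
  I0: { [D → . d x D], [D → . x ;], [X → . ( x], [X → . D], [X → . d], [X' → . X] }  — shift
  I1: { [X → ( . x] }  — shift
  I2: { [X → D .] }  — reduce
  I3: { [X' → X .] }  — accept
  I4: { [D → d . x D], [X → d .] }  — shift, reduce
  I5: { [D → x . ;] }  — shift
  I6: { [D → x ; .] }  — reduce
  I7: { [D → . d x D], [D → . x ;], [D → d x . D] }  — shift
  I8: { [D → d x D .] }  — reduce
  I9: { [D → d . x D] }  — shift
  I10: { [X → ( x .] }  — reduce

I4 contains reduce item [X → d .] and shift item [D → d . x D] — shift-reduce conflict.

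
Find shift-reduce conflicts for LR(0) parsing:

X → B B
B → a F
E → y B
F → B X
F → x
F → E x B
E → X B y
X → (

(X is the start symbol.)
Yes — I16: [X → B B .] vs [B → . a F]

Augment with X' → X and build the canonical LR(0) collection (I0 = CLOSURE({[X' → . X]}), then GOTO on every symbol after a dot until no new states appear). It has 19 states:
  I0: { [B → . a F], [X → . (], [X → . B B], [X' → . X] }  — shift
  I1: { [X → ( .] }  — reduce
  I2: { [B → . a F], [X → B . B] }  — shift
  I3: { [X' → X .] }  — accept
  I4: { [B → . a F], [B → a . F], [E → . X B y], [E → . y B], [F → . B X], [F → . E x B], [F → . x], [X → . (], [X → . B B] }  — shift
  I5: { [B → . a F], [F → B . X], [X → . (], [X → . B B], [X → B . B] }  — shift
  I6: { [F → E . x B] }  — shift
  I7: { [B → a F .] }  — reduce
  I8: { [B → . a F], [E → X . B y] }  — shift
  I9: { [F → x .] }  — reduce
  I10: { [B → . a F], [E → y . B] }  — shift
  I11: { [E → y B .] }  — reduce
  I12: { [E → X B . y] }  — shift
  I13: { [E → X B y .] }  — reduce
  I14: { [B → . a F], [F → E x . B] }  — shift
  I15: { [F → E x B .] }  — reduce
  I16: { [B → . a F], [X → B . B], [X → B B .] }  — shift, reduce
  I17: { [F → B X .] }  — reduce
  I18: { [X → B B .] }  — reduce

I16 contains reduce item [X → B B .] and shift item [B → . a F] — shift-reduce conflict.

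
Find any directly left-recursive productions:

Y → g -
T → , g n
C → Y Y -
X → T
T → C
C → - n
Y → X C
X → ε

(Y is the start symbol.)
Y → g -: starts with g
T → , g n: starts with ','
C → Y Y -: starts with Y
X → T: starts with T
T → C: starts with C
C → - n: starts with '-'
Y → X C: starts with X
X → ε: starts with ε

No direct left recursion found.

Answer: No direct left recursion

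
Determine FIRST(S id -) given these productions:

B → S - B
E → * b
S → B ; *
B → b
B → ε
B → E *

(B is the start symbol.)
FIRST sets of the non-terminals involved (from the grammar, by fixed-point iteration):
  FIRST(S) = { '*', ';', 'b' }

To compute FIRST(S id -), process the symbols left to right:
Symbol S is a non-terminal. Add FIRST(S) \ {ε} = { '*', ';', 'b' }
S is not nullable (ε ∉ FIRST(S)), so stop here.
FIRST(S id -) = { '*', ';', 'b' }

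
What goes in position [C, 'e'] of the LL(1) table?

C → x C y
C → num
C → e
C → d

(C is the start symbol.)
To find M[C, 'e'], we find productions for C where 'e' is in the predict set (PREDICT(N → α) = (FIRST(α) \ {ε}) ∪ (FOLLOW(N) if α ⇒* ε)).

C → x C y: PREDICT = { 'x' }
C → num: PREDICT = { 'num' }
C → e: PREDICT = { 'e' }
  'e' is in predict set, so this production goes in M[C, 'e']
C → d: PREDICT = { 'd' }

M[C, 'e'] = C → e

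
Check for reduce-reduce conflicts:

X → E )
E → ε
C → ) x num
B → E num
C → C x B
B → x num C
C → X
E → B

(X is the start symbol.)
A reduce-reduce conflict occurs when an LR(0) state has two complete items [A → α .] and [B → β .] — both call for a reduction, and with no lookahead the parser cannot choose between them.

Augment with X' → X and build the canonical LR(0) collection (I0 = CLOSURE({[X' → . X]}), then GOTO on every symbol after a dot until no new states appear). It has 16 states:
  I0: { [B → . E num], [B → . x num C], [E → . B], [E → .], [X → . E )], [X' → . X] }  — shift, reduce
  I1: { [E → B .] }  — reduce
  I2: { [B → E . num], [X → E . )] }  — shift
  I3: { [X' → X .] }  — accept
  I4: { [B → x . num C] }  — shift
  I5: { [B → . E num], [B → . x num C], [B → x num . C], [C → . ) x num], [C → . C x B], [C → . X], [E → . B], [E → .], [X → . E )] }  — shift, reduce
  I6: { [C → ) . x num] }  — shift
  I7: { [B → x num C .], [C → C . x B] }  — shift, reduce
  I8: { [C → X .] }  — reduce
  I9: { [B → . E num], [B → . x num C], [C → C x . B], [E → . B], [E → .] }  — shift, reduce
  I10: { [C → C x B .], [E → B .] }  — 2 reduces
  I11: { [B → E . num] }  — shift
  I12: { [B → E num .] }  — reduce
  I13: { [C → ) x . num] }  — shift
  I14: { [C → ) x num .] }  — reduce
  I15: { [X → E ) .] }  — reduce

I10 contains complete items [C → C x B .], [E → B .] — reduce-reduce conflict.

Answer: Yes — I10: [C → C x B .] vs [E → B .]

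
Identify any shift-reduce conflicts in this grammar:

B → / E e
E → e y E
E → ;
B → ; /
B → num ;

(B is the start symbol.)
A shift-reduce conflict occurs when an LR(0) state has both:
  - a complete (reduce) item [A → α .] (dot at the end), and
  - a shift item [B → β . c γ] (dot before a terminal).

Augment with B' → B and build the canonical LR(0) collection (I0 = CLOSURE({[B' → . B]}), then GOTO on every symbol after a dot until no new states appear). It has 13 states:
  I0: { [B → . / E e], [B → . ; /], [B → . num ;], [B' → . B] }  — shift
  I1: { [B → / . E e], [E → . ;], [E → . e y E] }  — shift
  I2: { [B → ; . /] }  — shift
  I3: { [B' → B .] }  — accept
  I4: { [B → num . ;] }  — shift
  I5: { [B → num ; .] }  — reduce
  I6: { [B → ; / .] }  — reduce
  I7: { [E → ; .] }  — reduce
  I8: { [B → / E . e] }  — shift
  I9: { [E → e . y E] }  — shift
  I10: { [E → . ;], [E → . e y E], [E → e y . E] }  — shift
  I11: { [E → e y E .] }  — reduce
  I12: { [B → / E e .] }  — reduce

No state contains both a complete item and a shift item.

Answer: No shift-reduce conflicts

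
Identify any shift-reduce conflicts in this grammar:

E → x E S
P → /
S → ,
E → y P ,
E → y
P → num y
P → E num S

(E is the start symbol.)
A shift-reduce conflict occurs when an LR(0) state has both:
  - a complete (reduce) item [A → α .] (dot at the end), and
  - a shift item [B → β . c γ] (dot before a terminal).

Augment with E' → E and build the canonical LR(0) collection (I0 = CLOSURE({[E' → . E]}), then GOTO on every symbol after a dot until no new states appear). It has 15 states:
  I0: { [E → . x E S], [E → . y P ,], [E → . y], [E' → . E] }  — shift
  I1: { [E' → E .] }  — accept
  I2: { [E → . x E S], [E → . y P ,], [E → . y], [E → x . E S] }  — shift
  I3: { [E → . x E S], [E → . y P ,], [E → . y], [E → y . P ,], [E → y .], [P → . /], [P → . E num S], [P → . num y] }  — shift, reduce
  I4: { [P → / .] }  — reduce
  I5: { [P → E . num S] }  — shift
  I6: { [E → y P . ,] }  — shift
  I7: { [P → num . y] }  — shift
  I8: { [P → num y .] }  — reduce
  I9: { [E → y P , .] }  — reduce
  I10: { [P → E num . S], [S → . ,] }  — shift
  I11: { [S → , .] }  — reduce
  I12: { [P → E num S .] }  — reduce
  I13: { [E → x E . S], [S → . ,] }  — shift
  I14: { [E → x E S .] }  — reduce

I3 contains reduce item [E → y .] and shift items [E → . x E S], [E → . y], [E → . y P ,], [P → . /], [P → . num y] — shift-reduce conflict.

Answer: Yes — I3: [E → y .] vs [E → . x E S]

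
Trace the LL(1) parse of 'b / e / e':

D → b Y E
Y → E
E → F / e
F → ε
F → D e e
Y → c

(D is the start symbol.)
Stack is shown with the top on the left.

Stack      Input        Action
------------------------------
D $        b / e / e $  output D → b Y E
b Y E $    b / e / e $  match 'b'
Y E $      / e / e $    output Y → E
E E $      / e / e $    output E → F / e
F / e E $  / e / e $    output F → ε
/ e E $    / e / e $    match '/'
e E $      e / e $      match 'e'
E $        / e $        output E → F / e
F / e $    / e $        output F → ε
/ e $      / e $        match '/'
e $        e $          match 'e'
$          $            accept

The string is accepted.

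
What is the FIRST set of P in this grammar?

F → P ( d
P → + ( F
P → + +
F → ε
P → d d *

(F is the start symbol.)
{ '+', 'd' }

To compute FIRST(P), examine every production with P on the left-hand side, reading each right-hand side left to right until a non-nullable symbol is reached.

From P → + ( F:
  - '+' is a terminal: add '+' and stop
From P → + +:
  - '+' is a terminal: add '+' and stop
From P → d d *:
  - d is a terminal: add 'd' and stop

Collecting: FIRST(P) = { '+', 'd' }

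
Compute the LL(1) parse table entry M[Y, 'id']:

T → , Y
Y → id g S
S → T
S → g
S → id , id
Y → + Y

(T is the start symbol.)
Y → id g S

To find M[Y, 'id'], we find productions for Y where 'id' is in the predict set (PREDICT(N → α) = (FIRST(α) \ {ε}) ∪ (FOLLOW(N) if α ⇒* ε)).

Y → id g S: PREDICT = { 'id' }
  'id' is in predict set, so this production goes in M[Y, 'id']
Y → + Y: PREDICT = { '+' }

M[Y, 'id'] = Y → id g S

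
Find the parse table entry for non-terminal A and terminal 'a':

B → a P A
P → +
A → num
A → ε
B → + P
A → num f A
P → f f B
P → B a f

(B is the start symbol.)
A → ε

To find M[A, 'a'], we find productions for A where 'a' is in the predict set (PREDICT(N → α) = (FIRST(α) \ {ε}) ∪ (FOLLOW(N) if α ⇒* ε)).

Relevant sets:
  FOLLOW(A) = { $, 'a', 'num' }

A → num: PREDICT = { 'num' }
A → ε: PREDICT = { $, 'a', 'num' }
  'a' is in predict set, so this production goes in M[A, 'a']
A → num f A: PREDICT = { 'num' }

M[A, 'a'] = A → ε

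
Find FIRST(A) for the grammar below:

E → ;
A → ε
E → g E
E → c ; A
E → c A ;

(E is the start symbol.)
To compute FIRST(A), examine every production with A on the left-hand side, reading each right-hand side left to right until a non-nullable symbol is reached.

From A → ε:
  - ε-production, so ε ∈ FIRST(A)

Collecting: FIRST(A) = { ε }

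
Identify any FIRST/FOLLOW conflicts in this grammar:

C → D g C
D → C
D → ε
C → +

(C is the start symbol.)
Nullable non-terminals: D.
FIRST sets used below: FIRST(C) = { '+', 'g' }

D: nullable alternative(s) D → ε; FOLLOW(D) = { 'g' }
  D → C: FIRST \ {ε} = { '+', 'g' } — overlaps FOLLOW(D) on { 'g' }: CONFLICT
  D → ε: FIRST \ {ε} = { } — this is the only nullable alternative, skip

C has no nullable alternative, so no FIRST/FOLLOW check is needed there.

So the grammar has 1 FIRST/FOLLOW conflict (marked CONFLICT above).

Answer: Yes. D → C with FOLLOW(D) on { 'g' }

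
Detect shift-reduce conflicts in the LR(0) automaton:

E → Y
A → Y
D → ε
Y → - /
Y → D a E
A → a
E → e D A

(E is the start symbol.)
A shift-reduce conflict occurs when an LR(0) state has both:
  - a complete (reduce) item [A → α .] (dot at the end), and
  - a shift item [B → β . c γ] (dot before a terminal).

Augment with E' → E and build the canonical LR(0) collection (I0 = CLOSURE({[E' → . E]}), then GOTO on every symbol after a dot until no new states appear). It has 13 states:
  I0: { [D → .], [E → . Y], [E → . e D A], [E' → . E], [Y → . - /], [Y → . D a E] }  — shift, reduce
  I1: { [Y → - . /] }  — shift
  I2: { [Y → D . a E] }  — shift
  I3: { [E' → E .] }  — accept
  I4: { [E → Y .] }  — reduce
  I5: { [D → .], [E → e . D A] }  — reduce
  I6: { [A → . Y], [A → . a], [D → .], [E → e D . A], [Y → . - /], [Y → . D a E] }  — shift, reduce
  I7: { [E → e D A .] }  — reduce
  I8: { [A → Y .] }  — reduce
  I9: { [A → a .] }  — reduce
  I10: { [D → .], [E → . Y], [E → . e D A], [Y → . - /], [Y → . D a E], [Y → D a . E] }  — shift, reduce
  I11: { [Y → D a E .] }  — reduce
  I12: { [Y → - / .] }  — reduce

I0 contains reduce item [D → .] and shift items [E → . e D A], [Y → . - /] — shift-reduce conflict.
I6 contains reduce item [D → .] and shift items [A → . a], [Y → . - /] — shift-reduce conflict.
I10 contains reduce item [D → .] and shift items [E → . e D A], [Y → . - /] — shift-reduce conflict.

Answer: Yes — I0: [D → .] vs [E → . e D A]; I6: [D → .] vs [A → . a]; I10: [D → .] vs [E → . e D A]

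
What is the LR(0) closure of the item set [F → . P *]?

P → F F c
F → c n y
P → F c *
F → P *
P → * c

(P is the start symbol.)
{ [F → . P *], [F → . c n y], [P → . * c], [P → . F F c], [P → . F c *] }

Start with: [F → . P *]
  [F → . P *] has the dot before P: add [P → . F F c], [P → . F c *], [P → . * c]
  [P → . F F c] has the dot before F: add [F → . c n y]
No further items can be added.

CLOSURE = { [F → . P *], [F → . c n y], [P → . * c], [P → . F F c], [P → . F c *] }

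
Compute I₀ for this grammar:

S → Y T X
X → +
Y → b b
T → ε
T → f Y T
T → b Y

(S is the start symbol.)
{ [S → . Y T X], [S' → . S], [Y → . b b] }

First, augment the grammar with S' → S
I₀ = CLOSURE({ [S' → . S] }):
  [S' → . S] has the dot before S: add [S → . Y T X]
  [S → . Y T X] has the dot before Y: add [Y → . b b]
No further items can be added.

I₀ = { [S → . Y T X], [S' → . S], [Y → . b b] }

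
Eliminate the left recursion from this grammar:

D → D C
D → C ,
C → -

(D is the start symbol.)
D is directly left-recursive. The standard transformation for
  A → A α₁ | ... | A α_m | β₁ | ... | β_n
is
  A  → β₁ A' | ... | β_n A'
  A' → α₁ A' | ... | α_m A' | ε

D → C , becomes D → C , D'
D → D C becomes D' → C D'
Add D' → ε

Productions for other non-terminals are unchanged:
  C → -

Resulting grammar:
D → C , D'
D' → C D'
D' → ε
C → -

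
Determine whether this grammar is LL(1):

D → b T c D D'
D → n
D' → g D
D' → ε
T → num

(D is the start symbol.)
A grammar is LL(1) if for each non-terminal N with multiple productions, the predict sets of those productions are pairwise disjoint, where PREDICT(N → α) = (FIRST(α) \ {ε}) ∪ (FOLLOW(N) if α ⇒* ε).

Relevant sets:
  FOLLOW(D') = { $, 'g' }

For D:
  PREDICT(D → b T c D D') = { 'b' }
  PREDICT(D → n) = { 'n' }
For D':
  PREDICT(D' → g D) = { 'g' }
  PREDICT(D' → ε) = { $, 'g' }
T has a single production, so nothing to check there.

Conflict found: Predict set conflict for D': { 'g' }
The grammar is NOT LL(1).

Answer: No. Predict set conflict for D': { 'g' }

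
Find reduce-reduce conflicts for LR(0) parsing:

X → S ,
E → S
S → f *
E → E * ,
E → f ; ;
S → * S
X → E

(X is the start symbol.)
No reduce-reduce conflicts

Augment with X' → X and build the canonical LR(0) collection (I0 = CLOSURE({[X' → . X]}), then GOTO on every symbol after a dot until no new states appear). It has 14 states:
  I0: { [E → . E * ,], [E → . S], [E → . f ; ;], [S → . * S], [S → . f *], [X → . E], [X → . S ,], [X' → . X] }  — shift
  I1: { [S → * . S], [S → . * S], [S → . f *] }  — shift
  I2: { [E → E . * ,], [X → E .] }  — shift, reduce
  I3: { [E → S .], [X → S . ,] }  — shift, reduce
  I4: { [X' → X .] }  — accept
  I5: { [E → f . ; ;], [S → f . *] }  — shift
  I6: { [S → f * .] }  — reduce
  I7: { [E → f ; . ;] }  — shift
  I8: { [E → f ; ; .] }  — reduce
  I9: { [X → S , .] }  — reduce
  I10: { [E → E * . ,] }  — shift
  I11: { [E → E * , .] }  — reduce
  I12: { [S → * S .] }  — reduce
  I13: { [S → f . *] }  — shift

No state contains more than one complete item.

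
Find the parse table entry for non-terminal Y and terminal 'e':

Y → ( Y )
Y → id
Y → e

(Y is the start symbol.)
Y → e

To find M[Y, 'e'], we find productions for Y where 'e' is in the predict set (PREDICT(N → α) = (FIRST(α) \ {ε}) ∪ (FOLLOW(N) if α ⇒* ε)).

Y → ( Y ): PREDICT = { '(' }
Y → id: PREDICT = { 'id' }
Y → e: PREDICT = { 'e' }
  'e' is in predict set, so this production goes in M[Y, 'e']

M[Y, 'e'] = Y → e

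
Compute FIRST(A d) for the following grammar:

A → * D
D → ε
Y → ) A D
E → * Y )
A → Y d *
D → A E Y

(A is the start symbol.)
{ ')', '*' }

FIRST sets of the non-terminals involved (from the grammar, by fixed-point iteration):
  FIRST(A) = { ')', '*' }

To compute FIRST(A d), process the symbols left to right:
Symbol A is a non-terminal. Add FIRST(A) \ {ε} = { ')', '*' }
A is not nullable (ε ∉ FIRST(A)), so stop here.
FIRST(A d) = { ')', '*' }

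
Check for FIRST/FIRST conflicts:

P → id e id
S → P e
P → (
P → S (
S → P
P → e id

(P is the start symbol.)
Yes. P → id e id / P → S '(' on { 'id' }; P → '(' / P → S '(' on { '(' }; P → S '(' / P → e id on { 'e' }; S → P e / S → P on { '(', 'e', 'id' }

A FIRST/FIRST conflict occurs when two productions N → α and N → β for the same non-terminal have FIRST(α) ∩ FIRST(β) ≠ ∅ (with ε ∈ FIRST of a nullable right-hand side, so two nullable alternatives also conflict).

FIRST sets of the non-terminals at (or reachable through a nullable prefix from) the front of some alternative:
  FIRST(S) = { '(', 'e', 'id' }
  FIRST(P) = { '(', 'e', 'id' }

Productions for P:
  P → id e id: FIRST = { 'id' }
  P → (: FIRST = { '(' }
  P → S (: FIRST = { '(', 'e', 'id' }
  P → e id: FIRST = { 'e' }
Productions for S:
  S → P e: FIRST = { '(', 'e', 'id' }
  S → P: FIRST = { '(', 'e', 'id' }

Conflict for P: P → id e id and P → S (
  Overlap: { 'id' }
Conflict for P: P → ( and P → S (
  Overlap: { '(' }
Conflict for P: P → S ( and P → e id
  Overlap: { 'e' }
Conflict for S: S → P e and S → P
  Overlap: { '(', 'e', 'id' }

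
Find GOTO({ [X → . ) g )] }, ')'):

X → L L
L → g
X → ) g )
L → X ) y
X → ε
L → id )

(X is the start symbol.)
GOTO(I, ')') = CLOSURE({ [A → αX.β] : [A → α.Xβ] ∈ I, X = ')' })

Items with dot before ')', with the dot advanced:
  [X → . ) g )] → [X → ) . g )]
Closure adds nothing (no advanced item has the dot before a non-terminal).

GOTO = { [X → ) . g )] }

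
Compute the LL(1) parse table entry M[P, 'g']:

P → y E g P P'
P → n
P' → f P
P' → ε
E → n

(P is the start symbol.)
To find M[P, 'g'], we find productions for P where 'g' is in the predict set (PREDICT(N → α) = (FIRST(α) \ {ε}) ∪ (FOLLOW(N) if α ⇒* ε)).

P → y E g P P': PREDICT = { 'y' }
P → n: PREDICT = { 'n' }

M[P, 'g'] is empty (no production applies)

Answer: Empty (error entry)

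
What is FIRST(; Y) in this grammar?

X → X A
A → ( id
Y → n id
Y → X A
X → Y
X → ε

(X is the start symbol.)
{ ';' }

To compute FIRST(; Y), process the symbols left to right:
Symbol ; is a terminal. Add ';' and stop.
FIRST(; Y) = { ';' }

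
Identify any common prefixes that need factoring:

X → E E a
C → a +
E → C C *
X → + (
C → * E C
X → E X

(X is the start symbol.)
Yes, X has productions with common prefix 'E'

Left-factoring is needed when two productions for the same non-terminal
share a common prefix on the right-hand side.

Productions for X:
  X → E E a
  X → + (
  X → E X
Productions for C:
  C → a +
  C → * E C

Found common prefix 'E' in productions for X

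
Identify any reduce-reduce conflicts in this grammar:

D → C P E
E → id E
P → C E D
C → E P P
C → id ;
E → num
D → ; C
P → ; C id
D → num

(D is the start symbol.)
A reduce-reduce conflict occurs when an LR(0) state has two complete items [A → α .] and [B → β .] — both call for a reduction, and with no lookahead the parser cannot choose between them.

Augment with D' → D and build the canonical LR(0) collection (I0 = CLOSURE({[D' → . D]}), then GOTO on every symbol after a dot until no new states appear). It has 22 states:
  I0: { [C → . E P P], [C → . id ;], [D → . ; C], [D → . C P E], [D → . num], [D' → . D], [E → . id E], [E → . num] }  — shift
  I1: { [C → . E P P], [C → . id ;], [D → ; . C], [E → . id E], [E → . num] }  — shift
  I2: { [C → . E P P], [C → . id ;], [D → C . P E], [E → . id E], [E → . num], [P → . ; C id], [P → . C E D] }  — shift
  I3: { [D' → D .] }  — accept
  I4: { [C → . E P P], [C → . id ;], [C → E . P P], [E → . id E], [E → . num], [P → . ; C id], [P → . C E D] }  — shift
  I5: { [C → id . ;], [E → . id E], [E → . num], [E → id . E] }  — shift
  I6: { [D → num .], [E → num .] }  — 2 reduces
  I7: { [C → id ; .] }  — reduce
  I8: { [E → id E .] }  — reduce
  I9: { [E → . id E], [E → . num], [E → id . E] }  — shift
  I10: { [E → num .] }  — reduce
  I11: { [C → . E P P], [C → . id ;], [E → . id E], [E → . num], [P → ; . C id] }  — shift
  I12: { [E → . id E], [E → . num], [P → C . E D] }  — shift
  I13: { [C → . E P P], [C → . id ;], [C → E P . P], [E → . id E], [E → . num], [P → . ; C id], [P → . C E D] }  — shift
  I14: { [C → E P P .] }  — reduce
  I15: { [C → . E P P], [C → . id ;], [D → . ; C], [D → . C P E], [D → . num], [E → . id E], [E → . num], [P → C E . D] }  — shift
  I16: { [P → C E D .] }  — reduce
  I17: { [P → ; C . id] }  — shift
  I18: { [P → ; C id .] }  — reduce
  I19: { [D → C P . E], [E → . id E], [E → . num] }  — shift
  I20: { [D → C P E .] }  — reduce
  I21: { [D → ; C .] }  — reduce

I6 contains complete items [D → num .], [E → num .] — reduce-reduce conflict.

Answer: Yes — I6: [D → num .] vs [E → num .]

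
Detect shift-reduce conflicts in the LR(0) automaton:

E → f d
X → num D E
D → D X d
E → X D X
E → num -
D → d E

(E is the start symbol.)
Augment with E' → E and build the canonical LR(0) collection (I0 = CLOSURE({[E' → . E]}), then GOTO on every symbol after a dot until no new states appear). It has 17 states:
  I0: { [E → . X D X], [E → . f d], [E → . num -], [E' → . E], [X → . num D E] }  — shift
  I1: { [E' → E .] }  — accept
  I2: { [D → . D X d], [D → . d E], [E → X . D X] }  — shift
  I3: { [E → f . d] }  — shift
  I4: { [D → . D X d], [D → . d E], [E → num . -], [X → num . D E] }  — shift
  I5: { [E → num - .] }  — reduce
  I6: { [D → D . X d], [E → . X D X], [E → . f d], [E → . num -], [X → . num D E], [X → num D . E] }  — shift
  I7: { [D → d . E], [E → . X D X], [E → . f d], [E → . num -], [X → . num D E] }  — shift
  I8: { [D → d E .] }  — reduce
  I9: { [X → num D E .] }  — reduce
  I10: { [D → . D X d], [D → . d E], [D → D X . d], [E → X . D X] }  — shift
  I11: { [D → D . X d], [E → X D . X], [X → . num D E] }  — shift
  I12: { [D → D X d .], [D → d . E], [E → . X D X], [E → . f d], [E → . num -], [X → . num D E] }  — shift, reduce
  I13: { [D → D X . d], [E → X D X .] }  — shift, reduce
  I14: { [D → . D X d], [D → . d E], [X → num . D E] }  — shift
  I15: { [D → D X d .] }  — reduce
  I16: { [E → f d .] }  — reduce

I12 contains reduce item [D → D X d .] and shift items [E → . f d], [E → . num -], [X → . num D E] — shift-reduce conflict.
I13 contains reduce item [E → X D X .] and shift item [D → D X . d] — shift-reduce conflict.

Answer: Yes — I12: [D → D X d .] vs [E → . f d]; I13: [E → X D X .] vs [D → D X . d]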